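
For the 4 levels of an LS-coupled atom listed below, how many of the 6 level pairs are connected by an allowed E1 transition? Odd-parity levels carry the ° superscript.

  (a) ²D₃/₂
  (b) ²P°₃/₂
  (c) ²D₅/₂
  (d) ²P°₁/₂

(a)–(b): allowed.
(a)–(c): forbidden (parity).
(a)–(d): allowed.
(b)–(c): allowed.
(b)–(d): forbidden (parity).
(c)–(d): forbidden (ΔJ).
Allowed pairs: 3 of 6.

3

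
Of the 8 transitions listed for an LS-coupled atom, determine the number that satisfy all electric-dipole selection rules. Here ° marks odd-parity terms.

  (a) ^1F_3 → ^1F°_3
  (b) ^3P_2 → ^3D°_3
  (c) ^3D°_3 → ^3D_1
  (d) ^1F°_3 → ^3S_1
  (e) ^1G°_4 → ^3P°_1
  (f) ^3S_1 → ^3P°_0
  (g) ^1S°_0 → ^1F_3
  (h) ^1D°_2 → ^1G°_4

3

(a) allowed
(b) allowed
(c) forbidden (ΔJ fails)
(d) forbidden (ΔS, ΔL, ΔJ fail)
(e) forbidden (parity, ΔS, ΔL, ΔJ fail)
(f) allowed
(g) forbidden (ΔL, ΔJ fail)
(h) forbidden (parity, ΔL, ΔJ fail)
Total allowed: 3 of 8.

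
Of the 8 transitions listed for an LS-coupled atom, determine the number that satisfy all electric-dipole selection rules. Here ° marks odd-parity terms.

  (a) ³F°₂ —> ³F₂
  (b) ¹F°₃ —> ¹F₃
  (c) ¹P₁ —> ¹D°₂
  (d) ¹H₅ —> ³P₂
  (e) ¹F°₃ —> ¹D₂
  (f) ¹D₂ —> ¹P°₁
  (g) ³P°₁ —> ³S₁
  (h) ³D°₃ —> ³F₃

7

(a) allowed
(b) allowed
(c) allowed
(d) forbidden (parity, ΔS, ΔL, ΔJ fail)
(e) allowed
(f) allowed
(g) allowed
(h) allowed
Total allowed: 7 of 8.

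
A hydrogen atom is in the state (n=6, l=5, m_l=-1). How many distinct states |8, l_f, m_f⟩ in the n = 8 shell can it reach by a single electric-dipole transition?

E1 requires Δl = ±1, so l_f ∈ {4, 6}; with 0 ≤ l_f ≤ n_f−1 = 7, the allowed l_f values are {4, 6}.
For l_f = 4: m_f ∈ {m_i−1, m_i, m_i+1} ∩ [−4, 4] = {-2, -1, 0} → 3 states.
For l_f = 6: m_f ∈ {m_i−1, m_i, m_i+1} ∩ [−6, 6] = {-2, -1, 0} → 3 states.
Total: 6.

6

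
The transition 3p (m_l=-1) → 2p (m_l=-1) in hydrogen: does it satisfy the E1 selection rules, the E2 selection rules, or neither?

E2

Δl = 1 − 1 = +0; l_i + l_f = 2.
Δm_l = +0.
E1 (Δl = ±1, |Δm_l| ≤ 1): not satisfied.
E2 (Δl = 0,±2, l_i+l_f ≥ 2, |Δm_l| ≤ 2): satisfied.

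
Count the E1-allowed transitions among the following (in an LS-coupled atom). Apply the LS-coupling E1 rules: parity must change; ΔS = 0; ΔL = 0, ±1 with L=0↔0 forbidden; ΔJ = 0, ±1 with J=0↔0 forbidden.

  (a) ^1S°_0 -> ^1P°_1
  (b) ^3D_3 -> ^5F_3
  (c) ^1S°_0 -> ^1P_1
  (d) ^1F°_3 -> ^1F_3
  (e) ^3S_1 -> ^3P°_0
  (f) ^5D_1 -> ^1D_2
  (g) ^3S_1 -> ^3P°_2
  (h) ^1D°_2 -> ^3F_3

(a) forbidden (parity fails)
(b) forbidden (parity, ΔS fail)
(c) allowed
(d) allowed
(e) allowed
(f) forbidden (parity, ΔS fail)
(g) allowed
(h) forbidden (ΔS fails)
Total allowed: 4 of 8.

4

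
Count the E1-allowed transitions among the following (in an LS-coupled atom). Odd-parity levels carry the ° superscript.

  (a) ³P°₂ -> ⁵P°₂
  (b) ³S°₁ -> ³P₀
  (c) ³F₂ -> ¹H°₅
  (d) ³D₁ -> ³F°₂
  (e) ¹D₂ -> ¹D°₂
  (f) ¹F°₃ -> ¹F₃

4

(a) forbidden (parity, ΔS fail)
(b) allowed
(c) forbidden (ΔS, ΔL, ΔJ fail)
(d) allowed
(e) allowed
(f) allowed
Total allowed: 4 of 6.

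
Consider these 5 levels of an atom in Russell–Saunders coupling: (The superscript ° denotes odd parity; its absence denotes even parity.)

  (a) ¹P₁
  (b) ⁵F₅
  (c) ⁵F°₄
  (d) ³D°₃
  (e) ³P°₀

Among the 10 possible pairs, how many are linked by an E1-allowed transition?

(a)–(b): forbidden (parity, ΔS, ΔL, ΔJ).
(a)–(c): forbidden (ΔS, ΔL, ΔJ).
(a)–(d): forbidden (ΔS, ΔJ).
(a)–(e): forbidden (ΔS).
(b)–(c): allowed.
(b)–(d): forbidden (ΔS, ΔJ).
(b)–(e): forbidden (ΔS, ΔL, ΔJ).
(c)–(d): forbidden (parity, ΔS).
(c)–(e): forbidden (parity, ΔS, ΔL, ΔJ).
(d)–(e): forbidden (parity, ΔJ).
Allowed pairs: 1 of 10.

1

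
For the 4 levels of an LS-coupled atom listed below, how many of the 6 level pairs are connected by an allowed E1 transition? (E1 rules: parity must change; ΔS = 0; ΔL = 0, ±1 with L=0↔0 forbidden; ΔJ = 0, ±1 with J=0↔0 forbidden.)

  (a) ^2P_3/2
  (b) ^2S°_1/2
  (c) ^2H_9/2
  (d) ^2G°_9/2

2

(a)–(b): allowed.
(a)–(c): forbidden (parity, ΔL, ΔJ).
(a)–(d): forbidden (ΔL, ΔJ).
(b)–(c): forbidden (ΔL, ΔJ).
(b)–(d): forbidden (parity, ΔL, ΔJ).
(c)–(d): allowed.
Allowed pairs: 2 of 6.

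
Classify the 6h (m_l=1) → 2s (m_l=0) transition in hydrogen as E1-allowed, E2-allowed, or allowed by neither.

Δl = 0 − 5 = -5; l_i + l_f = 5.
Δm_l = -1.
E1 (Δl = ±1, |Δm_l| ≤ 1): not satisfied.
E2 (Δl = 0,±2, l_i+l_f ≥ 2, |Δm_l| ≤ 2): not satisfied.

neither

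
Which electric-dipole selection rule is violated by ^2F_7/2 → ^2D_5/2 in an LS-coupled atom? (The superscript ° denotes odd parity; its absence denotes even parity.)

parity

Initial level: S=1/2, L=3, J=7/2, parity even. Final level: S=1/2, L=2, J=5/2, parity even.
ΔL = 0, ±1 (not L=0↔0): L: 3 → 2, ΔL = -1 — ✓.
ΔS = 0: S: 1/2 → 1/2 — ✓.
ΔJ = 0, ±1 (not J=0↔0): J: 7/2 → 5/2, ΔJ = -1 — ✓.
Parity must change: even → even — ✗.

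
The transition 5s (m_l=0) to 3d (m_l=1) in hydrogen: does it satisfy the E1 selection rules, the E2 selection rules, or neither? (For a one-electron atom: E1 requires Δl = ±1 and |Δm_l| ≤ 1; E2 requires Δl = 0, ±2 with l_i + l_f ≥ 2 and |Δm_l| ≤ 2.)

E2

Δl = 2 − 0 = +2; l_i + l_f = 2.
Δm_l = +1.
E1 (Δl = ±1, |Δm_l| ≤ 1): not satisfied.
E2 (Δl = 0,±2, l_i+l_f ≥ 2, |Δm_l| ≤ 2): satisfied.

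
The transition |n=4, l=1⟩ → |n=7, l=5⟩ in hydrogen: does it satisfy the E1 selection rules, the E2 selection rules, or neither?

Δl = 5 − 1 = +4; l_i + l_f = 6.
E1 (Δl = ±1): not satisfied.
E2 (Δl = 0,±2, l_i+l_f ≥ 2): not satisfied.

neither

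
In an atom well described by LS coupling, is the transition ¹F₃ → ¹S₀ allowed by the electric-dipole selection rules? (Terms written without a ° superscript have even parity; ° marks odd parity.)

forbidden

ΔL = 0, ±1 (not L=0↔0): L: 3 → 0, ΔL = -3 — fails.
Parity must change: even → even — fails.
ΔJ = 0, ±1 (not J=0↔0): J: 3 → 0, ΔJ = -3 — fails.
ΔS = 0: S: 0 → 0 — ok.
Rule(s) violated: parity, ΔL, ΔJ.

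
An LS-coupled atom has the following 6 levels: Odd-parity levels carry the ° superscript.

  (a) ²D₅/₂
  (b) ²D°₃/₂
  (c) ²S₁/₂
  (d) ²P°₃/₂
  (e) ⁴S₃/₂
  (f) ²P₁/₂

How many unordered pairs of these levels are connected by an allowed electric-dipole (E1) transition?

5

(a)–(b): allowed.
(a)–(c): forbidden (parity, ΔL, ΔJ).
(a)–(d): allowed.
(a)–(e): forbidden (parity, ΔS, ΔL).
(a)–(f): forbidden (parity, ΔJ).
(b)–(c): forbidden (ΔL).
(b)–(d): forbidden (parity).
(b)–(e): forbidden (ΔS, ΔL).
(b)–(f): allowed.
(c)–(d): allowed.
(c)–(e): forbidden (parity, ΔS, ΔL).
(c)–(f): forbidden (parity).
(d)–(e): forbidden (ΔS).
(d)–(f): allowed.
(e)–(f): forbidden (parity, ΔS).
Allowed pairs: 5 of 15.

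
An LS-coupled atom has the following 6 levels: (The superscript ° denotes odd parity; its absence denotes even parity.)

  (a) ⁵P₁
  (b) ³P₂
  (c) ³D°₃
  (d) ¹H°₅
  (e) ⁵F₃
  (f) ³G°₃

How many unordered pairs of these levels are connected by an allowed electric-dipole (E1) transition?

(a)–(b): forbidden (parity, ΔS).
(a)–(c): forbidden (ΔS, ΔJ).
(a)–(d): forbidden (ΔS, ΔL, ΔJ).
(a)–(e): forbidden (parity, ΔL, ΔJ).
(a)–(f): forbidden (ΔS, ΔL, ΔJ).
(b)–(c): allowed.
(b)–(d): forbidden (ΔS, ΔL, ΔJ).
(b)–(e): forbidden (parity, ΔS, ΔL).
(b)–(f): forbidden (ΔL).
(c)–(d): forbidden (parity, ΔS, ΔL, ΔJ).
(c)–(e): forbidden (ΔS).
(c)–(f): forbidden (parity, ΔL).
(d)–(e): forbidden (ΔS, ΔL, ΔJ).
(d)–(f): forbidden (parity, ΔS, ΔJ).
(e)–(f): forbidden (ΔS).
Allowed pairs: 1 of 15.

1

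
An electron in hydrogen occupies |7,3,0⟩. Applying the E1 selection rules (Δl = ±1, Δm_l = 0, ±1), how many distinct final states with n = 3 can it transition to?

E1 requires Δl = ±1, so l_f ∈ {2, 4}; with 0 ≤ l_f ≤ n_f−1 = 2, the allowed l_f values are {2}.
For l_f = 2: m_f ∈ {m_i−1, m_i, m_i+1} ∩ [−2, 2] = {-1, 0, 1} → 3 states.
Total: 3.

3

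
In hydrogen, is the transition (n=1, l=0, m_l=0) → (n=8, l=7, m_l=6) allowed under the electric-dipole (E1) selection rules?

forbidden

l: 0 → 7 (Δl = +7). Δl = ±1 ✗.
m_l: 0 → 6 (Δm_l = +6). |Δm_l| ≤ 1 ✗.
The transition is electric-dipole forbidden.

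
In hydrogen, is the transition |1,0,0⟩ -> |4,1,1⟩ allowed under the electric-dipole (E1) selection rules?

allowed

l: 0 → 1 (Δl = +1). Δl = ±1 passes.
m_l: 0 → 1 (Δm_l = +1). |Δm_l| ≤ 1 passes.
All E1 selection rules are satisfied.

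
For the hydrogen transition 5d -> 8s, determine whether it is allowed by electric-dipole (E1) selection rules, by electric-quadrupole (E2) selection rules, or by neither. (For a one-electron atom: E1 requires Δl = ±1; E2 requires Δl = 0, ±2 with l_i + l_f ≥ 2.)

Δl = 0 − 2 = -2; l_i + l_f = 2.
E1 (Δl = ±1): not satisfied.
E2 (Δl = 0,±2, l_i+l_f ≥ 2): satisfied.

E2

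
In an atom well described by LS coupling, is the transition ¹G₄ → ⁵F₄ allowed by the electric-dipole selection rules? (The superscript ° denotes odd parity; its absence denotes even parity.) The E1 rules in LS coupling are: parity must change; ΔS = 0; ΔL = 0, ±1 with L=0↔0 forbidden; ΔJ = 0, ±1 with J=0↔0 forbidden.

Reading off the term symbols: S 0→2, L 4→3, J 4→4, parity even→even.
Parity must change: even → even — violated.
ΔS = 0: S: 0 → 2 — violated.
ΔL = 0, ±1 (not L=0↔0): L: 4 → 3, ΔL = -1 — satisfied.
ΔJ = 0, ±1 (not J=0↔0): J: 4 → 4, ΔJ = +0 — satisfied.
Rule(s) violated: parity, ΔS.

forbidden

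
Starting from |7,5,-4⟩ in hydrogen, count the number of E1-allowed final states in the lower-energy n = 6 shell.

2

E1 requires Δl = ±1, so l_f ∈ {4, 6}; with 0 ≤ l_f ≤ n_f−1 = 5, the allowed l_f values are {4}.
For l_f = 4: m_f ∈ {m_i−1, m_i, m_i+1} ∩ [−4, 4] = {-4, -3} → 2 states.
Total: 2.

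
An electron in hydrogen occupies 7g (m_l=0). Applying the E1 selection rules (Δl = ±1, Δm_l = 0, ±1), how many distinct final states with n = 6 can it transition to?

E1 requires Δl = ±1, so l_f ∈ {3, 5}; with 0 ≤ l_f ≤ n_f−1 = 5, the allowed l_f values are {3, 5}.
For l_f = 3: m_f ∈ {m_i−1, m_i, m_i+1} ∩ [−3, 3] = {-1, 0, 1} → 3 states.
For l_f = 5: m_f ∈ {m_i−1, m_i, m_i+1} ∩ [−5, 5] = {-1, 0, 1} → 3 states.
Total: 6.

6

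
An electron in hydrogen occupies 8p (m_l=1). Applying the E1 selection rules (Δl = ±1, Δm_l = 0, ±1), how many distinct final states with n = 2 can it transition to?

E1 requires Δl = ±1, so l_f ∈ {0, 2}; with 0 ≤ l_f ≤ n_f−1 = 1, the allowed l_f values are {0}.
For l_f = 0: m_f ∈ {m_i−1, m_i, m_i+1} ∩ [−0, 0] = {0} → 1 state.
Total: 1.

1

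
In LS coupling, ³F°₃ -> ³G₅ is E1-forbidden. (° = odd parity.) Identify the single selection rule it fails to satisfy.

the ΔJ = 0, ±1 rule

ΔL = 0, ±1 (not L=0↔0): L: 3 → 4, ΔL = +1 — satisfied.
ΔS = 0: S: 1 → 1 — satisfied.
ΔJ = 0, ±1 (not J=0↔0): J: 3 → 5, ΔJ = +2 — violated.
Parity must change: odd → even — satisfied.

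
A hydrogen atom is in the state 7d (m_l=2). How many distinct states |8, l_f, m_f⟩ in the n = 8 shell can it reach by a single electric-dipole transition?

4

E1 requires Δl = ±1, so l_f ∈ {1, 3}; with 0 ≤ l_f ≤ n_f−1 = 7, the allowed l_f values are {1, 3}.
For l_f = 1: m_f ∈ {m_i−1, m_i, m_i+1} ∩ [−1, 1] = {1} → 1 state.
For l_f = 3: m_f ∈ {m_i−1, m_i, m_i+1} ∩ [−3, 3] = {1, 2, 3} → 3 states.
Total: 4.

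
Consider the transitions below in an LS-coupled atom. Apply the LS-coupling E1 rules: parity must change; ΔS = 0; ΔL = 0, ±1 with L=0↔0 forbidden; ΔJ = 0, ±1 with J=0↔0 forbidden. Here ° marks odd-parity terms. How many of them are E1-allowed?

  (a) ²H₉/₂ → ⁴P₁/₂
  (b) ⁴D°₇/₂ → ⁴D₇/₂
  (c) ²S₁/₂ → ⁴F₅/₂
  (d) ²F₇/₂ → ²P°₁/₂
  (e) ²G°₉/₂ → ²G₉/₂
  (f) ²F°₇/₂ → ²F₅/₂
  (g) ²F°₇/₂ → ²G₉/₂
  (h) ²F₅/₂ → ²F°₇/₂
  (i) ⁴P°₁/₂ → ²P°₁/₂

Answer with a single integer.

(a) forbidden (parity, ΔS, ΔL, ΔJ fail)
(b) allowed
(c) forbidden (parity, ΔS, ΔL, ΔJ fail)
(d) forbidden (ΔL, ΔJ fail)
(e) allowed
(f) allowed
(g) allowed
(h) allowed
(i) forbidden (parity, ΔS fail)
Total allowed: 5 of 9.

5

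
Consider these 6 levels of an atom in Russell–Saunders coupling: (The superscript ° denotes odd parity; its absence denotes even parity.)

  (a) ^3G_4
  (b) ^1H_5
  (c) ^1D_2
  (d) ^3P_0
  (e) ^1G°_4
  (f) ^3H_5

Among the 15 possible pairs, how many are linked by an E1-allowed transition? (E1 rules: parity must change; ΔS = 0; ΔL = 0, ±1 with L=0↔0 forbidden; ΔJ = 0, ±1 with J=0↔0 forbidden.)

1

(a)–(b): forbidden (parity, ΔS).
(a)–(c): forbidden (parity, ΔS, ΔL, ΔJ).
(a)–(d): forbidden (parity, ΔL, ΔJ).
(a)–(e): forbidden (ΔS).
(a)–(f): forbidden (parity).
(b)–(c): forbidden (parity, ΔL, ΔJ).
(b)–(d): forbidden (parity, ΔS, ΔL, ΔJ).
(b)–(e): allowed.
(b)–(f): forbidden (parity, ΔS).
(c)–(d): forbidden (parity, ΔS, ΔJ).
(c)–(e): forbidden (ΔL, ΔJ).
(c)–(f): forbidden (parity, ΔS, ΔL, ΔJ).
(d)–(e): forbidden (ΔS, ΔL, ΔJ).
(d)–(f): forbidden (parity, ΔL, ΔJ).
(e)–(f): forbidden (ΔS).
Allowed pairs: 1 of 15.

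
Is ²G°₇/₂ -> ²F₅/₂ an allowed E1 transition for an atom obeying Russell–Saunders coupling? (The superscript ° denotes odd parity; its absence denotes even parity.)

Initial level: S=1/2, L=4, J=7/2, parity odd. Final level: S=1/2, L=3, J=5/2, parity even.
ΔS = 0: S: 1/2 → 1/2 — ✓.
Parity must change: odd → even — ✓.
ΔJ = 0, ±1 (not J=0↔0): J: 7/2 → 5/2, ΔJ = -1 — ✓.
ΔL = 0, ±1 (not L=0↔0): L: 4 → 3, ΔL = -1 — ✓.
All four E1 rules are satisfied.

allowed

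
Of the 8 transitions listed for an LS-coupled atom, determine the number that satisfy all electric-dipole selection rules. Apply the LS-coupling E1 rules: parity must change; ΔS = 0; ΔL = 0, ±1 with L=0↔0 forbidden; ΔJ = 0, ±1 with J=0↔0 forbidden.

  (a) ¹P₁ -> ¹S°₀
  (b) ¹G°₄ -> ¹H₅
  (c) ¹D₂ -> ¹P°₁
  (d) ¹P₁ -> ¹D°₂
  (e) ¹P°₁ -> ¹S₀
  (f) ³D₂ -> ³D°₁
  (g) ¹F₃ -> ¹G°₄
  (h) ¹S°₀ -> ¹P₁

8

(a) allowed
(b) allowed
(c) allowed
(d) allowed
(e) allowed
(f) allowed
(g) allowed
(h) allowed
Total allowed: 8 of 8.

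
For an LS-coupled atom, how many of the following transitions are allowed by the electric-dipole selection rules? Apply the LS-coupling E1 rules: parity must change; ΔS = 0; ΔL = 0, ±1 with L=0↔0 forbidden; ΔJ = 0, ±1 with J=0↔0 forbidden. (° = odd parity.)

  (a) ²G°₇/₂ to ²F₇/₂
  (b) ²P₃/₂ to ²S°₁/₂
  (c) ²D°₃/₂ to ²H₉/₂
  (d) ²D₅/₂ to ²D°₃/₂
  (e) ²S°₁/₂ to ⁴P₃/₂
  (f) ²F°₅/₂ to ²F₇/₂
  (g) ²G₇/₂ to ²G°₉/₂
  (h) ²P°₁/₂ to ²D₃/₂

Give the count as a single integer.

6

(a) allowed
(b) allowed
(c) forbidden (ΔL, ΔJ fail)
(d) allowed
(e) forbidden (ΔS fails)
(f) allowed
(g) allowed
(h) allowed
Total allowed: 6 of 8.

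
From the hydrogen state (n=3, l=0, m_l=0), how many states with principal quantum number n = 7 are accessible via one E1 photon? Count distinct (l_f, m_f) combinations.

3

E1 requires Δl = ±1, so l_f ∈ {-1, 1}; with 0 ≤ l_f ≤ n_f−1 = 6, the allowed l_f values are {1}.
For l_f = 1: m_f ∈ {m_i−1, m_i, m_i+1} ∩ [−1, 1] = {-1, 0, 1} → 3 states.
Total: 3.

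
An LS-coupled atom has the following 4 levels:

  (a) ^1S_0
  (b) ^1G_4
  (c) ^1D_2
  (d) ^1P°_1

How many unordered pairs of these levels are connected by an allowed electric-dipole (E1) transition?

2

(a)–(b): forbidden (parity, ΔL, ΔJ).
(a)–(c): forbidden (parity, ΔL, ΔJ).
(a)–(d): allowed.
(b)–(c): forbidden (parity, ΔL, ΔJ).
(b)–(d): forbidden (ΔL, ΔJ).
(c)–(d): allowed.
Allowed pairs: 2 of 6.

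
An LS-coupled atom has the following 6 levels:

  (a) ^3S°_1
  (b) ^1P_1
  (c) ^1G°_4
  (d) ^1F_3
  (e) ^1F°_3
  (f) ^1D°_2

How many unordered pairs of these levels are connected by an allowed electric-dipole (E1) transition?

(a)–(b): forbidden (ΔS).
(a)–(c): forbidden (parity, ΔS, ΔL, ΔJ).
(a)–(d): forbidden (ΔS, ΔL, ΔJ).
(a)–(e): forbidden (parity, ΔS, ΔL, ΔJ).
(a)–(f): forbidden (parity, ΔS, ΔL).
(b)–(c): forbidden (ΔL, ΔJ).
(b)–(d): forbidden (parity, ΔL, ΔJ).
(b)–(e): forbidden (ΔL, ΔJ).
(b)–(f): allowed.
(c)–(d): allowed.
(c)–(e): forbidden (parity).
(c)–(f): forbidden (parity, ΔL, ΔJ).
(d)–(e): allowed.
(d)–(f): allowed.
(e)–(f): forbidden (parity).
Allowed pairs: 4 of 15.

4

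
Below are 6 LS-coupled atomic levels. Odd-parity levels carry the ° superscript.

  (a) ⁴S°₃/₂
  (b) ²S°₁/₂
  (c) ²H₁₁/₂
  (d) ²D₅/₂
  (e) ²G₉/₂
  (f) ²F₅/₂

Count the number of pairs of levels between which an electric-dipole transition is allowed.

0

(a)–(b): forbidden (parity, ΔS, ΔL).
(a)–(c): forbidden (ΔS, ΔL, ΔJ).
(a)–(d): forbidden (ΔS, ΔL).
(a)–(e): forbidden (ΔS, ΔL, ΔJ).
(a)–(f): forbidden (ΔS, ΔL).
(b)–(c): forbidden (ΔL, ΔJ).
(b)–(d): forbidden (ΔL, ΔJ).
(b)–(e): forbidden (ΔL, ΔJ).
(b)–(f): forbidden (ΔL, ΔJ).
(c)–(d): forbidden (parity, ΔL, ΔJ).
(c)–(e): forbidden (parity).
(c)–(f): forbidden (parity, ΔL, ΔJ).
(d)–(e): forbidden (parity, ΔL, ΔJ).
(d)–(f): forbidden (parity).
(e)–(f): forbidden (parity, ΔJ).
Allowed pairs: 0 of 15.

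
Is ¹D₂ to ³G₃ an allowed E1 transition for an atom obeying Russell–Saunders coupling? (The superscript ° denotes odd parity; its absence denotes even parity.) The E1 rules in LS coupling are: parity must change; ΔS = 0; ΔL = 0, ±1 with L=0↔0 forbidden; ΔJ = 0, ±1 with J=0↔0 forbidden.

Parity must change: even → even — fails.
ΔS = 0: S: 0 → 1 — fails.
ΔL = 0, ±1 (not L=0↔0): L: 2 → 4, ΔL = +2 — fails.
ΔJ = 0, ±1 (not J=0↔0): J: 2 → 3, ΔJ = +1 — ok.
Rule(s) violated: parity, ΔS, ΔL.

forbidden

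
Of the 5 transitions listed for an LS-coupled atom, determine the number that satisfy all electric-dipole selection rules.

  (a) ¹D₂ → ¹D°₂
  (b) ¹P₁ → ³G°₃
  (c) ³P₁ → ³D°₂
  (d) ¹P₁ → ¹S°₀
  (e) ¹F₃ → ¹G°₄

(a) allowed
(b) forbidden (ΔS, ΔL, ΔJ fail)
(c) allowed
(d) allowed
(e) allowed
Total allowed: 4 of 5.

4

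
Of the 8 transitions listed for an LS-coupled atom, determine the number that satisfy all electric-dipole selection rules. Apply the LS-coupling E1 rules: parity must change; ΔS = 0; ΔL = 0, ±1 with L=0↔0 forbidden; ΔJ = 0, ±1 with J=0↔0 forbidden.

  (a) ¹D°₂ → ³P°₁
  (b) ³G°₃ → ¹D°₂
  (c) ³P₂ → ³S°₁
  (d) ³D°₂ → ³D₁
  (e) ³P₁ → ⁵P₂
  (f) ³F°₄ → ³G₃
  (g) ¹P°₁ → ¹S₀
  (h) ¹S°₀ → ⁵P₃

(a) forbidden (parity, ΔS fail)
(b) forbidden (parity, ΔS, ΔL fail)
(c) allowed
(d) allowed
(e) forbidden (parity, ΔS fail)
(f) allowed
(g) allowed
(h) forbidden (ΔS, ΔJ fail)
Total allowed: 4 of 8.

4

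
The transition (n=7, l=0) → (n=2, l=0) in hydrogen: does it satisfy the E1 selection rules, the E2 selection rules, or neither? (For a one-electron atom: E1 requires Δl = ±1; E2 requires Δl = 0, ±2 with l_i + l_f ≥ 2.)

neither

Δl = 0 − 0 = +0; l_i + l_f = 0.
E1 (Δl = ±1): not satisfied.
E2 (Δl = 0,±2, l_i+l_f ≥ 2): not satisfied.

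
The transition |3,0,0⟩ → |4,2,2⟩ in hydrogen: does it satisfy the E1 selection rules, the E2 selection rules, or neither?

E2

Δl = 2 − 0 = +2; l_i + l_f = 2.
Δm_l = +2.
E1 (Δl = ±1, |Δm_l| ≤ 1): not satisfied.
E2 (Δl = 0,±2, l_i+l_f ≥ 2, |Δm_l| ≤ 2): satisfied.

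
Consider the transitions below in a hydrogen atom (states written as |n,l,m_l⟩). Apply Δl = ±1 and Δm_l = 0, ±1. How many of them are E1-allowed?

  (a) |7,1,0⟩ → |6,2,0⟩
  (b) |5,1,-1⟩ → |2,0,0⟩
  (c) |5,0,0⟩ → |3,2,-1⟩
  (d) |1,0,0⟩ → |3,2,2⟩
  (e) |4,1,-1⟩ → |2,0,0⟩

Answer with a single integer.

3

(a) allowed
(b) allowed
(c) forbidden — Δl = +2 (E1 requires Δl = ±1)
(d) forbidden — Δl = +2 (E1 requires Δl = ±1); Δm_l = +2 (E1 requires Δm_l = 0, ±1)
(e) allowed
Total allowed: 3 of 5.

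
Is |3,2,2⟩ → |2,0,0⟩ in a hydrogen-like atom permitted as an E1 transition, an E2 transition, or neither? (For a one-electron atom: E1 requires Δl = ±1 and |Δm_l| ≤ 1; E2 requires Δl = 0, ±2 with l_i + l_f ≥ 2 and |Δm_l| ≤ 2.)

E2

Δl = 0 − 2 = -2; l_i + l_f = 2.
Δm_l = -2.
E1 (Δl = ±1, |Δm_l| ≤ 1): not satisfied.
E2 (Δl = 0,±2, l_i+l_f ≥ 2, |Δm_l| ≤ 2): satisfied.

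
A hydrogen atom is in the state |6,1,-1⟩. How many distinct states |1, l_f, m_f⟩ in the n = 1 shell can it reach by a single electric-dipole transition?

1

E1 requires Δl = ±1, so l_f ∈ {0, 2}; with 0 ≤ l_f ≤ n_f−1 = 0, the allowed l_f values are {0}.
For l_f = 0: m_f ∈ {m_i−1, m_i, m_i+1} ∩ [−0, 0] = {0} → 1 state.
Total: 1.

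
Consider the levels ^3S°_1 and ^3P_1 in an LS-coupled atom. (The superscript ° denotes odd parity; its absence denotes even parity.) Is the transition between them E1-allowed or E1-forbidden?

allowed

Initial level: S=1, L=0, J=1, parity odd. Final level: S=1, L=1, J=1, parity even.
ΔJ = 0, ±1 (not J=0↔0): J: 1 → 1, ΔJ = +0 — ok.
ΔS = 0: S: 1 → 1 — ok.
Parity must change: odd → even — ok.
ΔL = 0, ±1 (not L=0↔0): L: 0 → 1, ΔL = +1 — ok.
All four E1 rules are satisfied.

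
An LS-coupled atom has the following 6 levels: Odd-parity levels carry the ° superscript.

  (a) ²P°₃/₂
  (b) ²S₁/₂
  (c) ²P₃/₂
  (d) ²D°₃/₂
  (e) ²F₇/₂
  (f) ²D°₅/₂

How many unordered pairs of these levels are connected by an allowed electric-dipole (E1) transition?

5

(a)–(b): allowed.
(a)–(c): allowed.
(a)–(d): forbidden (parity).
(a)–(e): forbidden (ΔL, ΔJ).
(a)–(f): forbidden (parity).
(b)–(c): forbidden (parity).
(b)–(d): forbidden (ΔL).
(b)–(e): forbidden (parity, ΔL, ΔJ).
(b)–(f): forbidden (ΔL, ΔJ).
(c)–(d): allowed.
(c)–(e): forbidden (parity, ΔL, ΔJ).
(c)–(f): allowed.
(d)–(e): forbidden (ΔJ).
(d)–(f): forbidden (parity).
(e)–(f): allowed.
Allowed pairs: 5 of 15.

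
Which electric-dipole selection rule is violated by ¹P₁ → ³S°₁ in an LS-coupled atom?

the ΔS = 0 rule

Parity must change: even → odd — ✓.
ΔS = 0: S: 0 → 1 — ✗.
ΔL = 0, ±1 (not L=0↔0): L: 1 → 0, ΔL = -1 — ✓.
ΔJ = 0, ±1 (not J=0↔0): J: 1 → 1, ΔJ = +0 — ✓.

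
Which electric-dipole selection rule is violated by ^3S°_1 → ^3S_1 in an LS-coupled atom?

the L=0 ↔ L=0 exclusion

Initial level: S=1, L=0, J=1, parity odd. Final level: S=1, L=0, J=1, parity even.
ΔS = 0: S: 1 → 1 — passes.
ΔJ = 0, ±1 (not J=0↔0): J: 1 → 1, ΔJ = +0 — passes.
Parity must change: odd → even — passes.
ΔL = 0, ±1 (not L=0↔0): L: 0 → 0, ΔL = +0 — fails.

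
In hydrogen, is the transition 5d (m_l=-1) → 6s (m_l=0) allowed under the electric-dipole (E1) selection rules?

Initial l = 2, final l = 0, so Δl = -2. E1 requires Δl = ±1: violated.
Δm_l = 0 − (-1) = +1. E1 requires Δm_l = 0, ±1: satisfied.
The transition is electric-dipole forbidden.

forbidden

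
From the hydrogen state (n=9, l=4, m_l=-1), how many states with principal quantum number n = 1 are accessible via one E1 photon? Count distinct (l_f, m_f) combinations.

E1 requires l_f ∈ {3, 5}, but neither lies in [0, 0], so no final state is reachable.
Total: 0.

0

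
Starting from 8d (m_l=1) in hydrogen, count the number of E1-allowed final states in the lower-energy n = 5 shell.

5

E1 requires Δl = ±1, so l_f ∈ {1, 3}; with 0 ≤ l_f ≤ n_f−1 = 4, the allowed l_f values are {1, 3}.
For l_f = 1: m_f ∈ {m_i−1, m_i, m_i+1} ∩ [−1, 1] = {0, 1} → 2 states.
For l_f = 3: m_f ∈ {m_i−1, m_i, m_i+1} ∩ [−3, 3] = {0, 1, 2} → 3 states.
Total: 5.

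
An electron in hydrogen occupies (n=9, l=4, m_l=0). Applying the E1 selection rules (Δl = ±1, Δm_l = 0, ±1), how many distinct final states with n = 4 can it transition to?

3

E1 requires Δl = ±1, so l_f ∈ {3, 5}; with 0 ≤ l_f ≤ n_f−1 = 3, the allowed l_f values are {3}.
For l_f = 3: m_f ∈ {m_i−1, m_i, m_i+1} ∩ [−3, 3] = {-1, 0, 1} → 3 states.
Total: 3.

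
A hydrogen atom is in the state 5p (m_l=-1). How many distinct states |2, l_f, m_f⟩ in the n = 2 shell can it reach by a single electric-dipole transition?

E1 requires Δl = ±1, so l_f ∈ {0, 2}; with 0 ≤ l_f ≤ n_f−1 = 1, the allowed l_f values are {0}.
For l_f = 0: m_f ∈ {m_i−1, m_i, m_i+1} ∩ [−0, 0] = {0} → 1 state.
Total: 1.

1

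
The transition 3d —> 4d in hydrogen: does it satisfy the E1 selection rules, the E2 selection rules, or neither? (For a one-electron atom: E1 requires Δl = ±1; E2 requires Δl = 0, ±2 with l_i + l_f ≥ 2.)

E2

Δl = 2 − 2 = +0; l_i + l_f = 4.
E1 (Δl = ±1): not satisfied.
E2 (Δl = 0,±2, l_i+l_f ≥ 2): satisfied.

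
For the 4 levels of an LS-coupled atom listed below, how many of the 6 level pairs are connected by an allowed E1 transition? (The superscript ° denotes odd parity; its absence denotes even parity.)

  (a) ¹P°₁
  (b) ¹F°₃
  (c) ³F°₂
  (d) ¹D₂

2

(a)–(b): forbidden (parity, ΔL, ΔJ).
(a)–(c): forbidden (parity, ΔS, ΔL).
(a)–(d): allowed.
(b)–(c): forbidden (parity, ΔS).
(b)–(d): allowed.
(c)–(d): forbidden (ΔS).
Allowed pairs: 2 of 6.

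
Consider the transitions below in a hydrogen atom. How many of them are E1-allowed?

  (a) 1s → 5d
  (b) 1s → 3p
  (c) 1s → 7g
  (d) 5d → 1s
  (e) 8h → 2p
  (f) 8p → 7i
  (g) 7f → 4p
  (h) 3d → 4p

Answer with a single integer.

(a) forbidden — Δl = +2 (E1 requires Δl = ±1)
(b) allowed
(c) forbidden — Δl = +4 (E1 requires Δl = ±1)
(d) forbidden — Δl = -2 (E1 requires Δl = ±1)
(e) forbidden — Δl = -4 (E1 requires Δl = ±1)
(f) forbidden — Δl = +5 (E1 requires Δl = ±1)
(g) forbidden — Δl = -2 (E1 requires Δl = ±1)
(h) allowed
Total allowed: 2 of 8.

2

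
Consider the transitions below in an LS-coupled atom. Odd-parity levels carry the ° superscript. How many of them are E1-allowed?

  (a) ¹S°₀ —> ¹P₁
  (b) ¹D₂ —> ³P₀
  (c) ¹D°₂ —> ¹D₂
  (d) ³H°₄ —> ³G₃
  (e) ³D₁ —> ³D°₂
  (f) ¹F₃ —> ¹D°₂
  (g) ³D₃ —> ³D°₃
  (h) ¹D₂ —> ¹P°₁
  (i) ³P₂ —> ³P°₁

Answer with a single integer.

8

(a) allowed
(b) forbidden (parity, ΔS, ΔJ fail)
(c) allowed
(d) allowed
(e) allowed
(f) allowed
(g) allowed
(h) allowed
(i) allowed
Total allowed: 8 of 9.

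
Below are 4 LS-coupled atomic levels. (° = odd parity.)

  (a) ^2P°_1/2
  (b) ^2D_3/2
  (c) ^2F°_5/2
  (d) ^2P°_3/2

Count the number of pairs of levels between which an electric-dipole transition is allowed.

3

(a)–(b): allowed.
(a)–(c): forbidden (parity, ΔL, ΔJ).
(a)–(d): forbidden (parity).
(b)–(c): allowed.
(b)–(d): allowed.
(c)–(d): forbidden (parity, ΔL).
Allowed pairs: 3 of 6.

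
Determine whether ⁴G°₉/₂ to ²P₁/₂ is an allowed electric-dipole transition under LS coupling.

forbidden

Initial level: S=3/2, L=4, J=9/2, parity odd. Final level: S=1/2, L=1, J=1/2, parity even.
Parity must change: odd → even — ok.
ΔS = 0: S: 3/2 → 1/2 — fails.
ΔL = 0, ±1 (not L=0↔0): L: 4 → 1, ΔL = -3 — fails.
ΔJ = 0, ±1 (not J=0↔0): J: 9/2 → 1/2, ΔJ = -4 — fails.
Rule(s) violated: ΔS, ΔL, ΔJ.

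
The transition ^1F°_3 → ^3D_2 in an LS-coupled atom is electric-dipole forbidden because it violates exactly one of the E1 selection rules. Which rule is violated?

Reading off the term symbols: S 0→1, L 3→2, J 3→2, parity odd→even.
Parity must change: odd → even — ✓.
ΔL = 0, ±1 (not L=0↔0): L: 3 → 2, ΔL = -1 — ✓.
ΔS = 0: S: 0 → 1 — ✗.
ΔJ = 0, ±1 (not J=0↔0): J: 3 → 2, ΔJ = -1 — ✓.

the ΔS = 0 rule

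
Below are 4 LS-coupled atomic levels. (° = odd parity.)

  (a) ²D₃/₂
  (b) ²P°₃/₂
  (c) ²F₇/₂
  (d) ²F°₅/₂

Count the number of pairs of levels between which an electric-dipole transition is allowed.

3

(a)–(b): allowed.
(a)–(c): forbidden (parity, ΔJ).
(a)–(d): allowed.
(b)–(c): forbidden (ΔL, ΔJ).
(b)–(d): forbidden (parity, ΔL).
(c)–(d): allowed.
Allowed pairs: 3 of 6.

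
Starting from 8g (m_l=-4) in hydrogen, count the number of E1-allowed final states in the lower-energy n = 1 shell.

0

E1 requires l_f ∈ {3, 5}, but neither lies in [0, 0], so no final state is reachable.
Total: 0.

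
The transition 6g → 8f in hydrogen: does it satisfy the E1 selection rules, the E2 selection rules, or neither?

E1

Δl = 3 − 4 = -1; l_i + l_f = 7.
E1 (Δl = ±1): satisfied.
E2 (Δl = 0,±2, l_i+l_f ≥ 2): not satisfied.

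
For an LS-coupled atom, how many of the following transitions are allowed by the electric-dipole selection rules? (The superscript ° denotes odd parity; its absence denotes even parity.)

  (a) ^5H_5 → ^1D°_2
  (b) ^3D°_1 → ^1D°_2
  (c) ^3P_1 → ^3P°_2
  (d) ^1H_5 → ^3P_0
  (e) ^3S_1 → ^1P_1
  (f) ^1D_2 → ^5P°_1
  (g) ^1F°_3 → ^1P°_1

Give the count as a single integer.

1

(a) forbidden (ΔS, ΔL, ΔJ fail)
(b) forbidden (parity, ΔS fail)
(c) allowed
(d) forbidden (parity, ΔS, ΔL, ΔJ fail)
(e) forbidden (parity, ΔS fail)
(f) forbidden (ΔS fails)
(g) forbidden (parity, ΔL, ΔJ fail)
Total allowed: 1 of 7.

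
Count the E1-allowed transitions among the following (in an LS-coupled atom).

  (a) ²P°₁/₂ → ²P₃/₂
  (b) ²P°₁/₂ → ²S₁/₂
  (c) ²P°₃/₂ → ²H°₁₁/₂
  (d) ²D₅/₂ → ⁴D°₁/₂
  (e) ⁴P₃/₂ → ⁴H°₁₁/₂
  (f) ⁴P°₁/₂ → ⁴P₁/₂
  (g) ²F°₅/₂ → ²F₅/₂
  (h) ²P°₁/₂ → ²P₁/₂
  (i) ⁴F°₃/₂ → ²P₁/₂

(a) allowed
(b) allowed
(c) forbidden (parity, ΔL, ΔJ fail)
(d) forbidden (ΔS, ΔJ fail)
(e) forbidden (ΔL, ΔJ fail)
(f) allowed
(g) allowed
(h) allowed
(i) forbidden (ΔS, ΔL fail)
Total allowed: 5 of 9.

5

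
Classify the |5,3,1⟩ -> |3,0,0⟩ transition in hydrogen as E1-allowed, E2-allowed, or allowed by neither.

Δl = 0 − 3 = -3; l_i + l_f = 3.
Δm_l = -1.
E1 (Δl = ±1, |Δm_l| ≤ 1): not satisfied.
E2 (Δl = 0,±2, l_i+l_f ≥ 2, |Δm_l| ≤ 2): not satisfied.

neither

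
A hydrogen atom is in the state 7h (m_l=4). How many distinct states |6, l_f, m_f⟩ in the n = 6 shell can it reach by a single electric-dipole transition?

E1 requires Δl = ±1, so l_f ∈ {4, 6}; with 0 ≤ l_f ≤ n_f−1 = 5, the allowed l_f values are {4}.
For l_f = 4: m_f ∈ {m_i−1, m_i, m_i+1} ∩ [−4, 4] = {3, 4} → 2 states.
Total: 2.

2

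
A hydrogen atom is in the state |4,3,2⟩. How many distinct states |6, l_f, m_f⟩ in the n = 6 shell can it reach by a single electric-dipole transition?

E1 requires Δl = ±1, so l_f ∈ {2, 4}; with 0 ≤ l_f ≤ n_f−1 = 5, the allowed l_f values are {2, 4}.
For l_f = 2: m_f ∈ {m_i−1, m_i, m_i+1} ∩ [−2, 2] = {1, 2} → 2 states.
For l_f = 4: m_f ∈ {m_i−1, m_i, m_i+1} ∩ [−4, 4] = {1, 2, 3} → 3 states.
Total: 5.

5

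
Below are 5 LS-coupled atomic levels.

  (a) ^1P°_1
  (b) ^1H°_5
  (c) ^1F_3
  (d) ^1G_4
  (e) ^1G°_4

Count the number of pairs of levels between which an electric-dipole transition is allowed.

3

(a)–(b): forbidden (parity, ΔL, ΔJ).
(a)–(c): forbidden (ΔL, ΔJ).
(a)–(d): forbidden (ΔL, ΔJ).
(a)–(e): forbidden (parity, ΔL, ΔJ).
(b)–(c): forbidden (ΔL, ΔJ).
(b)–(d): allowed.
(b)–(e): forbidden (parity).
(c)–(d): forbidden (parity).
(c)–(e): allowed.
(d)–(e): allowed.
Allowed pairs: 3 of 10.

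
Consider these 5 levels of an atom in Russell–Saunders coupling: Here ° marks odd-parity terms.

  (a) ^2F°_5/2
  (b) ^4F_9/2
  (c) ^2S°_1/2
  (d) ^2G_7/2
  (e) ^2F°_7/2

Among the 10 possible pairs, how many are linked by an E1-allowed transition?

2

(a)–(b): forbidden (ΔS, ΔJ).
(a)–(c): forbidden (parity, ΔL, ΔJ).
(a)–(d): allowed.
(a)–(e): forbidden (parity).
(b)–(c): forbidden (ΔS, ΔL, ΔJ).
(b)–(d): forbidden (parity, ΔS).
(b)–(e): forbidden (ΔS).
(c)–(d): forbidden (ΔL, ΔJ).
(c)–(e): forbidden (parity, ΔL, ΔJ).
(d)–(e): allowed.
Allowed pairs: 2 of 10.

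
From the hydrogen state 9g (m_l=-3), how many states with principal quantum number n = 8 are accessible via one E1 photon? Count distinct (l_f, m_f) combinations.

5

E1 requires Δl = ±1, so l_f ∈ {3, 5}; with 0 ≤ l_f ≤ n_f−1 = 7, the allowed l_f values are {3, 5}.
For l_f = 3: m_f ∈ {m_i−1, m_i, m_i+1} ∩ [−3, 3] = {-3, -2} → 2 states.
For l_f = 5: m_f ∈ {m_i−1, m_i, m_i+1} ∩ [−5, 5] = {-4, -3, -2} → 3 states.
Total: 5.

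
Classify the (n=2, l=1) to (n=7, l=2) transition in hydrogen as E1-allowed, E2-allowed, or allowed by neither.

Δl = 2 − 1 = +1; l_i + l_f = 3.
E1 (Δl = ±1): satisfied.
E2 (Δl = 0,±2, l_i+l_f ≥ 2): not satisfied.

E1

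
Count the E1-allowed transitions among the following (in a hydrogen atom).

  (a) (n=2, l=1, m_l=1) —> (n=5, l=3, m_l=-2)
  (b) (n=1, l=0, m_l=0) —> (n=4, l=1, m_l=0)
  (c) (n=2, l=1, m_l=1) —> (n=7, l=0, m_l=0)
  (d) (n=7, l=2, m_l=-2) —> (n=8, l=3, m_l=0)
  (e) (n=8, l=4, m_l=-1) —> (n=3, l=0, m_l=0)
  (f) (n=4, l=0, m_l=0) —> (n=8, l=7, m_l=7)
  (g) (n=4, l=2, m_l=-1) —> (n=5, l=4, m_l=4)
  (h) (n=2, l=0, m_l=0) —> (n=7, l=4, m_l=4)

(a) forbidden — Δl = +2 (E1 requires Δl = ±1); Δm_l = -3 (E1 requires Δm_l = 0, ±1)
(b) allowed
(c) allowed
(d) forbidden — Δm_l = +2 (E1 requires Δm_l = 0, ±1)
(e) forbidden — Δl = -4 (E1 requires Δl = ±1)
(f) forbidden — Δl = +7 (E1 requires Δl = ±1); Δm_l = +7 (E1 requires Δm_l = 0, ±1)
(g) forbidden — Δl = +2 (E1 requires Δl = ±1); Δm_l = +5 (E1 requires Δm_l = 0, ±1)
(h) forbidden — Δl = +4 (E1 requires Δl = ±1); Δm_l = +4 (E1 requires Δm_l = 0, ±1)
Total allowed: 2 of 8.

2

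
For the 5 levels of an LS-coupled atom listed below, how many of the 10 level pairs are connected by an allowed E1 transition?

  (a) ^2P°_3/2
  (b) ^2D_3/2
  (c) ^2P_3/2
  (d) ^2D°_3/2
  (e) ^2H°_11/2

(a)–(b): allowed.
(a)–(c): allowed.
(a)–(d): forbidden (parity).
(a)–(e): forbidden (parity, ΔL, ΔJ).
(b)–(c): forbidden (parity).
(b)–(d): allowed.
(b)–(e): forbidden (ΔL, ΔJ).
(c)–(d): allowed.
(c)–(e): forbidden (ΔL, ΔJ).
(d)–(e): forbidden (parity, ΔL, ΔJ).
Allowed pairs: 4 of 10.

4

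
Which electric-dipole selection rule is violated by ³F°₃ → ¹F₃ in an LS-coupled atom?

Parity must change: odd → even — satisfied.
ΔS = 0: S: 1 → 0 — violated.
ΔL = 0, ±1 (not L=0↔0): L: 3 → 3, ΔL = +0 — satisfied.
ΔJ = 0, ±1 (not J=0↔0): J: 3 → 3, ΔJ = +0 — satisfied.

the ΔS = 0 rule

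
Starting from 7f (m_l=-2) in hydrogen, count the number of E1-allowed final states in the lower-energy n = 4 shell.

E1 requires Δl = ±1, so l_f ∈ {2, 4}; with 0 ≤ l_f ≤ n_f−1 = 3, the allowed l_f values are {2}.
For l_f = 2: m_f ∈ {m_i−1, m_i, m_i+1} ∩ [−2, 2] = {-2, -1} → 2 states.
Total: 2.

2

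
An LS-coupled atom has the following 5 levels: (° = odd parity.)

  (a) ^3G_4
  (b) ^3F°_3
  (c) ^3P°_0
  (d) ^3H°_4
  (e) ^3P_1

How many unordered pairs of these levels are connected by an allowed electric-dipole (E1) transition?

(a)–(b): allowed.
(a)–(c): forbidden (ΔL, ΔJ).
(a)–(d): allowed.
(a)–(e): forbidden (parity, ΔL, ΔJ).
(b)–(c): forbidden (parity, ΔL, ΔJ).
(b)–(d): forbidden (parity, ΔL).
(b)–(e): forbidden (ΔL, ΔJ).
(c)–(d): forbidden (parity, ΔL, ΔJ).
(c)–(e): allowed.
(d)–(e): forbidden (ΔL, ΔJ).
Allowed pairs: 3 of 10.

3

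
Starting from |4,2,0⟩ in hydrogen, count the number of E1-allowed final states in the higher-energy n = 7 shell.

6

E1 requires Δl = ±1, so l_f ∈ {1, 3}; with 0 ≤ l_f ≤ n_f−1 = 6, the allowed l_f values are {1, 3}.
For l_f = 1: m_f ∈ {m_i−1, m_i, m_i+1} ∩ [−1, 1] = {-1, 0, 1} → 3 states.
For l_f = 3: m_f ∈ {m_i−1, m_i, m_i+1} ∩ [−3, 3] = {-1, 0, 1} → 3 states.
Total: 6.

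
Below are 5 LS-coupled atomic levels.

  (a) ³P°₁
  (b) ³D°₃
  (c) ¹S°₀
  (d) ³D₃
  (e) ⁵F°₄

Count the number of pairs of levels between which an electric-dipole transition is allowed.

1

(a)–(b): forbidden (parity, ΔJ).
(a)–(c): forbidden (parity, ΔS).
(a)–(d): forbidden (ΔJ).
(a)–(e): forbidden (parity, ΔS, ΔL, ΔJ).
(b)–(c): forbidden (parity, ΔS, ΔL, ΔJ).
(b)–(d): allowed.
(b)–(e): forbidden (parity, ΔS).
(c)–(d): forbidden (ΔS, ΔL, ΔJ).
(c)–(e): forbidden (parity, ΔS, ΔL, ΔJ).
(d)–(e): forbidden (ΔS).
Allowed pairs: 1 of 10.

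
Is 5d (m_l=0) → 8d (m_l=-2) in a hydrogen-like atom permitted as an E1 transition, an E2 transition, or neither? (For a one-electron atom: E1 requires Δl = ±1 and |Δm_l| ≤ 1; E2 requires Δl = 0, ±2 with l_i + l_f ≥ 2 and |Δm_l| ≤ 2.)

Δl = 2 − 2 = +0; l_i + l_f = 4.
Δm_l = -2.
E1 (Δl = ±1, |Δm_l| ≤ 1): not satisfied.
E2 (Δl = 0,±2, l_i+l_f ≥ 2, |Δm_l| ≤ 2): satisfied.

E2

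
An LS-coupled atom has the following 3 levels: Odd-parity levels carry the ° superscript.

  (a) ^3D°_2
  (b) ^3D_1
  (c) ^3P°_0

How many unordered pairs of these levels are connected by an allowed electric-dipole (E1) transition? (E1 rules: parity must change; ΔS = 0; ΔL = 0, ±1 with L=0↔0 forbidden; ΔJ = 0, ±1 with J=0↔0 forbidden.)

2

(a)–(b): allowed.
(a)–(c): forbidden (parity, ΔJ).
(b)–(c): allowed.
Allowed pairs: 2 of 3.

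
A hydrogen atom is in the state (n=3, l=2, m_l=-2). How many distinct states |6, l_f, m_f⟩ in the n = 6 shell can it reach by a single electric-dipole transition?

E1 requires Δl = ±1, so l_f ∈ {1, 3}; with 0 ≤ l_f ≤ n_f−1 = 5, the allowed l_f values are {1, 3}.
For l_f = 1: m_f ∈ {m_i−1, m_i, m_i+1} ∩ [−1, 1] = {-1} → 1 state.
For l_f = 3: m_f ∈ {m_i−1, m_i, m_i+1} ∩ [−3, 3] = {-3, -2, -1} → 3 states.
Total: 4.

4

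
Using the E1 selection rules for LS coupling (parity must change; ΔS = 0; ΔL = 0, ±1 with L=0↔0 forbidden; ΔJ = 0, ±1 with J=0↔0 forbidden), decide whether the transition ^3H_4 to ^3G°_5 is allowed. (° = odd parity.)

Initial level: S=1, L=5, J=4, parity even. Final level: S=1, L=4, J=5, parity odd.
ΔL = 0, ±1 (not L=0↔0): L: 5 → 4, ΔL = -1 — satisfied.
Parity must change: even → odd — satisfied.
ΔS = 0: S: 1 → 1 — satisfied.
ΔJ = 0, ±1 (not J=0↔0): J: 4 → 5, ΔJ = +1 — satisfied.
All four E1 rules are satisfied.

allowed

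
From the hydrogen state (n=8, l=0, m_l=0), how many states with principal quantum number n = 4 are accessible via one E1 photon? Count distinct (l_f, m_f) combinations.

E1 requires Δl = ±1, so l_f ∈ {-1, 1}; with 0 ≤ l_f ≤ n_f−1 = 3, the allowed l_f values are {1}.
For l_f = 1: m_f ∈ {m_i−1, m_i, m_i+1} ∩ [−1, 1] = {-1, 0, 1} → 3 states.
Total: 3.

3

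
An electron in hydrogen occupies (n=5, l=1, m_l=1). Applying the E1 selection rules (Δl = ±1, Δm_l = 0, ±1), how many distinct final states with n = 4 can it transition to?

4

E1 requires Δl = ±1, so l_f ∈ {0, 2}; with 0 ≤ l_f ≤ n_f−1 = 3, the allowed l_f values are {0, 2}.
For l_f = 0: m_f ∈ {m_i−1, m_i, m_i+1} ∩ [−0, 0] = {0} → 1 state.
For l_f = 2: m_f ∈ {m_i−1, m_i, m_i+1} ∩ [−2, 2] = {0, 1, 2} → 3 states.
Total: 4.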